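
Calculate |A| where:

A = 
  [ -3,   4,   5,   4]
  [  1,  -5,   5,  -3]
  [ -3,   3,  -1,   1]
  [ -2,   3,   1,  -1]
Cofactor expansion along row 1: det(A) = a₁₁M₁₁ - a₁₂M₁₂ + a₁₃M₁₃ - a₁₄M₁₄

M₁₁ = det[[-5, 5, -3]; [3, -1, 1]; [3, 1, -1]]
  = (-5)·((-1)(-1) - (1)(1)) - (5)·((3)(-1) - (1)(3)) + (-3)·((3)(1) - (-1)(3))
  = (-5)(0) - (5)(-6) + (-3)(6)
  = 12
M₁₂ = det[[1, 5, -3]; [-3, -1, 1]; [-2, 1, -1]]
  = (1)·((-1)(-1) - (1)(1)) - (5)·((-3)(-1) - (1)(-2)) + (-3)·((-3)(1) - (-1)(-2))
  = (1)(0) - (5)(5) + (-3)(-5)
  = -10
M₁₃ = det[[1, -5, -3]; [-3, 3, 1]; [-2, 3, -1]]
  = (1)·((3)(-1) - (1)(3)) - (-5)·((-3)(-1) - (1)(-2)) + (-3)·((-3)(3) - (3)(-2))
  = (1)(-6) - (-5)(5) + (-3)(-3)
  = 28
M₁₄ = det[[1, -5, 5]; [-3, 3, -1]; [-2, 3, 1]]
  = (1)·((3)(1) - (-1)(3)) - (-5)·((-3)(1) - (-1)(-2)) + (5)·((-3)(3) - (3)(-2))
  = (1)(6) - (-5)(-5) + (5)(-3)
  = -34

det(A) = (-3)(12) - (4)(-10) + (5)(28) - (4)(-34) = 280

det(A) = 280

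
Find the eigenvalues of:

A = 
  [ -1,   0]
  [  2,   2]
tr(A) = 1, det(A) = -2
Characteristic polynomial: λ² - tr(A)λ + det(A) = λ² - λ - 2
λ² - λ - 2 = (λ + 1)(λ - 2)

λ = 2, -1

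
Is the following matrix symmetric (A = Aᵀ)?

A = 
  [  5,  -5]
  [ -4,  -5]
No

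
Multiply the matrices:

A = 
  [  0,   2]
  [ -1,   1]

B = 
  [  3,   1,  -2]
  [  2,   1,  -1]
AB = 
  [  4,   2,  -2]
  [ -1,   0,   1]

A is 2×2 and B is 2×3, so AB is 2×3. Each entry is (row of A)·(column of B):
AB[1,1] = (0)(3) + (2)(2) = 4
AB[1,2] = (0)(1) + (2)(1) = 2
AB[1,3] = (0)(-2) + (2)(-1) = -2
AB[2,1] = (-1)(3) + (1)(2) = -1
AB[2,2] = (-1)(1) + (1)(1) = 0
AB[2,3] = (-1)(-2) + (1)(-1) = 1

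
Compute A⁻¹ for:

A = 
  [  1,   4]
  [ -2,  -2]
det(A) = (1)(-2) - (4)(-2) = 6
For a 2×2 matrix, A⁻¹ = (1/det(A)) · [[d, -b], [-c, a]]
    = (1/6) · [[-2, -4], [2, 1]]

A⁻¹ = 
  [-1/3, -2/3]
  [ 1/3,  1/6]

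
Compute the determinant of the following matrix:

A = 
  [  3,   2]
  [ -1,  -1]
For a 2×2 matrix, det = ad - bc = (3)(-1) - (2)(-1) = -1

det(A) = -1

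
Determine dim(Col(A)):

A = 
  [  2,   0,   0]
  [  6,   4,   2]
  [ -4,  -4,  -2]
dim(Col(A)) = 2

Row reduce:
R2 → R2 - (3)·R1
R3 → R3 + (2)·R1
R3 → R3 + (1)·R2
REF = 
  [  2,   0,   0]
  [  0,   4,   2]
  [  0,   0,   0]
Pivot columns: 1, 2 → 2 pivots.
dim(Col(A)) = number of pivot columns = 2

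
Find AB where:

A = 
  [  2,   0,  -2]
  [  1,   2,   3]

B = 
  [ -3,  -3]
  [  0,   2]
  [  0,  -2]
A is 2×3 and B is 3×2, so AB is 2×2. Each entry is (row of A)·(column of B):
AB[1,1] = (2)(-3) + (0)(0) + (-2)(0) = -6
AB[1,2] = (2)(-3) + (0)(2) + (-2)(-2) = -2
AB[2,1] = (1)(-3) + (2)(0) + (3)(0) = -3
AB[2,2] = (1)(-3) + (2)(2) + (3)(-2) = -5

AB = 
  [ -6,  -2]
  [ -3,  -5]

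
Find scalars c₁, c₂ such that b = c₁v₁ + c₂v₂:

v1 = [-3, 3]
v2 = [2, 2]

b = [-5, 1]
c1 = 1, c2 = -1

b = 1·v1 + -1·v2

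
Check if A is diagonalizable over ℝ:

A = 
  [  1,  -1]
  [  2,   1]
No

tr(A) = 2, det(A) = 3
Characteristic polynomial: λ² - tr(A)λ + det(A) = λ² - 2λ + 3
λ² - 2λ + 3 = 0  ⇒  λ = (2 ± √((-2)² - 4·(3)))/2 = (2 ± √(-8))/2
  = 1 + i√2,  1 - i√2
Eigenvalues: 1 + i√2, 1 - i√2  (≈ 1 + 1.414i, 1 - 1.414i)
Has complex eigenvalues (not diagonalizable over ℝ).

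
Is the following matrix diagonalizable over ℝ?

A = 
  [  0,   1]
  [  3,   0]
Yes

tr(A) = 0, det(A) = -3
Characteristic polynomial: λ² - tr(A)λ + det(A) = λ² - 3
λ² - 3 = 0  ⇒  λ = (0 ± √((0)² - 4·(-3)))/2 = (0 ± √(12))/2
  = √3,  -√3
Eigenvalues: √3, -√3  (≈ 1.732, -1.732)
The two irrational eigenvalues are distinct (simple), so each has alg. mult. = geom. mult. = 1.
Sum of geometric multiplicities equals n, so A has n independent eigenvectors.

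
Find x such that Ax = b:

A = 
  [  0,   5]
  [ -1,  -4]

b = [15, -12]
Row reduce the augmented matrix [A|b]:
Swap R1 ↔ R2
REF = 
  [ -1,  -4, -12]
  [  0,   5,  15]

Back-substitution:
x₂ = 15 / 5 = 3
x₁ = (-12 - (-4)(3)) / (-1) = 0

x = [0, 3]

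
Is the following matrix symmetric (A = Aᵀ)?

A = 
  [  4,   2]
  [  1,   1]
No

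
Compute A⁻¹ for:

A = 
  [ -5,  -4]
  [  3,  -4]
det(A) = (-5)(-4) - (-4)(3) = 32
For a 2×2 matrix, A⁻¹ = (1/det(A)) · [[d, -b], [-c, a]]
    = (1/32) · [[-4, 4], [-3, -5]]

A⁻¹ = 
  [ -1/8,   1/8]
  [-3/32, -5/32]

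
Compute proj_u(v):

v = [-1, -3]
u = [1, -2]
proj_u(v) = [1, -2]

v·u = (-1)(1) + (-3)(-2) = 5
u·u = (1)² + (-2)² = 5
proj_u(v) = (v·u / u·u) × u = (5/5) × u = (1) × u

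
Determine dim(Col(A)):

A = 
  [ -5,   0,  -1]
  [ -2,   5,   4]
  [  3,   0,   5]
Row reduce:
R2 → R2 - (2/5)·R1
R3 → R3 + (3/5)·R1
REF = 
  [  -5,    0,   -1]
  [   0,    5, 22/5]
  [   0,    0, 22/5]
Pivot columns: 1, 2, 3 → 3 pivots.
dim(Col(A)) = number of pivot columns = 3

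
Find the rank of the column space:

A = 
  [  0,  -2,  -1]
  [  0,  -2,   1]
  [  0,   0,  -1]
Row reduce:
R2 → R2 - (1)·R1
R3 → R3 + (1/2)·R2
REF = 
  [  0,  -2,  -1]
  [  0,   0,   2]
  [  0,   0,   0]
Pivot columns: 2, 3 → 2 pivots.
dim(Col(A)) = number of pivot columns = 2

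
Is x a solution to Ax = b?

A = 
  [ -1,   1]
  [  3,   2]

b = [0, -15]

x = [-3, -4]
No

Ax = [-1, -17] ≠ b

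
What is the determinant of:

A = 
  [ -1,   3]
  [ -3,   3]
6

For a 2×2 matrix, det = ad - bc = (-1)(3) - (3)(-3) = 6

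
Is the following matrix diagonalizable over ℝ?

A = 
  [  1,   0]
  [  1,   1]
No

tr(A) = 2, det(A) = 1
Characteristic polynomial: λ² - tr(A)λ + det(A) = λ² - 2λ + 1
λ² - 2λ + 1 = (λ - 1)²
Eigenvalues: 1, 1
λ=1: alg. mult. = 2, geom. mult. = 2 - rank(A - (1)I) = 2 - 1 = 1
Sum of geometric multiplicities = 1 < n = 2, so there aren't enough independent eigenvectors.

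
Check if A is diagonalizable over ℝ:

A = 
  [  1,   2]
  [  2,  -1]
Yes

tr(A) = 0, det(A) = -5
Characteristic polynomial: λ² - tr(A)λ + det(A) = λ² - 5
λ² - 5 = 0  ⇒  λ = (0 ± √((0)² - 4·(-5)))/2 = (0 ± √(20))/2
  = √5,  -√5
Eigenvalues: √5, -√5  (≈ 2.236, -2.236)
The two irrational eigenvalues are distinct (simple), so each has alg. mult. = geom. mult. = 1.
Sum of geometric multiplicities equals n, so A has n independent eigenvectors.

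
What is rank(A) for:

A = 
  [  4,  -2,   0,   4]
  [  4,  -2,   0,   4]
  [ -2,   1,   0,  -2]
rank(A) = 1

Row reduce:
R2 → R2 - (1)·R1
R3 → R3 + (1/2)·R1
REF = 
  [  4,  -2,   0,   4]
  [  0,   0,   0,   0]
  [  0,   0,   0,   0]
Pivot columns: 1 → 1 pivot.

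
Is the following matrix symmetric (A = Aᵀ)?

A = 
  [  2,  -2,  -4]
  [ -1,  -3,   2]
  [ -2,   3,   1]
No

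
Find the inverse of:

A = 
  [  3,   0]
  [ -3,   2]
det(A) = (3)(2) - (0)(-3) = 6
For a 2×2 matrix, A⁻¹ = (1/det(A)) · [[d, -b], [-c, a]]
    = (1/6) · [[2, 0], [3, 3]]

A⁻¹ = 
  [1/3,   0]
  [1/2, 1/2]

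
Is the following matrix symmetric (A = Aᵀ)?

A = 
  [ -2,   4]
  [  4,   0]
Yes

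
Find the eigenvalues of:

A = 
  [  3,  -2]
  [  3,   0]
tr(A) = 3, det(A) = 6
Characteristic polynomial: λ² - tr(A)λ + det(A) = λ² - 3λ + 6
λ² - 3λ + 6 = 0  ⇒  λ = (3 ± √((-3)² - 4·(6)))/2 = (3 ± √(-15))/2
  = (3 + i√15)/2,  (3 - i√15)/2

λ = (3 + i√15)/2, (3 - i√15)/2  (≈ 1.5 + 1.936i, 1.5 - 1.936i)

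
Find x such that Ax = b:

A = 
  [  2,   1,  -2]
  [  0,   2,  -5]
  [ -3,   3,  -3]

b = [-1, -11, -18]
x = [2, -3, 1]

Row reduce the augmented matrix [A|b]:
R3 → R3 + (3/2)·R1
R3 → R3 - (9/4)·R2
REF = 
  [   2,    1,   -2,   -1]
  [   0,    2,   -5,  -11]
  [   0,    0, 21/4, 21/4]

Back-substitution:
x₃ = (21/4) / (21/4) = 1
x₂ = (-11 - (-5)(1)) / 2 = -3
x₁ = (-1 - (1)(-3) - (-2)(1)) / 2 = 2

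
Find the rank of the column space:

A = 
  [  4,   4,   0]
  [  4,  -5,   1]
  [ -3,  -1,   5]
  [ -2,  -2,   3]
Row reduce:
R2 → R2 - (1)·R1
R3 → R3 + (3/4)·R1
R4 → R4 + (1/2)·R1
R3 → R3 + (2/9)·R2
R4 → R4 - (27/47)·R3
REF = 
  [   4,    4,    0]
  [   0,   -9,    1]
  [   0,    0, 47/9]
  [   0,    0,    0]
Pivot columns: 1, 2, 3 → 3 pivots.
dim(Col(A)) = number of pivot columns = 3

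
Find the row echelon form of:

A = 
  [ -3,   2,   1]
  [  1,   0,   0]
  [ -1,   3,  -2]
Row operations:
R2 → R2 + (1/3)·R1
R3 → R3 - (1/3)·R1
R3 → R3 - (7/2)·R2

Resulting echelon form:
REF = 
  [  -3,    2,    1]
  [   0,  2/3,  1/3]
  [   0,    0, -7/2]

Rank = 3 (number of non-zero pivot rows).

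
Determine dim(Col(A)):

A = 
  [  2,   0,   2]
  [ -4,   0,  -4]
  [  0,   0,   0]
Row reduce:
R2 → R2 + (2)·R1
REF = 
  [  2,   0,   2]
  [  0,   0,   0]
  [  0,   0,   0]
Pivot columns: 1 → 1 pivot.
dim(Col(A)) = number of pivot columns = 1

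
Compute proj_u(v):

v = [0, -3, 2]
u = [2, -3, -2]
v·u = (0)(2) + (-3)(-3) + (2)(-2) = 5
u·u = (2)² + (-3)² + (-2)² = 17
proj_u(v) = (v·u / u·u) × u = (5/17) × u

proj_u(v) = [10/17, -15/17, -10/17]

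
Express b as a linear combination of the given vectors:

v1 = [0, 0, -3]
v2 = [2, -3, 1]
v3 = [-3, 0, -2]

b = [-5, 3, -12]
c1 = 3, c2 = -1, c3 = 1

b = 3·v1 + -1·v2 + 1·v3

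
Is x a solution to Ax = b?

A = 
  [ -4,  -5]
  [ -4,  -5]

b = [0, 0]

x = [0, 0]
Yes

Ax = [0, 0] = b ✓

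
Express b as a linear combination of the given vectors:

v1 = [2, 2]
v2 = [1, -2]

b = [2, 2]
c1 = 1, c2 = 0

b = 1·v1 + 0·v2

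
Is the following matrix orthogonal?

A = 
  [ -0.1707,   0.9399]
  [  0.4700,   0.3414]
No

AᵀA = 
  [  0.2500,   0]
  [  0,   1]
≠ I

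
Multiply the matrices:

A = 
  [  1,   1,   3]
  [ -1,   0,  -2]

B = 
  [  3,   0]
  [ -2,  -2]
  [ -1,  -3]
AB = 
  [ -2, -11]
  [ -1,   6]

A is 2×3 and B is 3×2, so AB is 2×2. Each entry is (row of A)·(column of B):
AB[1,1] = (1)(3) + (1)(-2) + (3)(-1) = -2
AB[1,2] = (1)(0) + (1)(-2) + (3)(-3) = -11
AB[2,1] = (-1)(3) + (0)(-2) + (-2)(-1) = -1
AB[2,2] = (-1)(0) + (0)(-2) + (-2)(-3) = 6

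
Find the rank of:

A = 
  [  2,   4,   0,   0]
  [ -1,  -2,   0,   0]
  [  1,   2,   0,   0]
Row reduce:
R2 → R2 + (1/2)·R1
R3 → R3 - (1/2)·R1
REF = 
  [  2,   4,   0,   0]
  [  0,   0,   0,   0]
  [  0,   0,   0,   0]
Pivot columns: 1 → 1 pivot.

rank(A) = 1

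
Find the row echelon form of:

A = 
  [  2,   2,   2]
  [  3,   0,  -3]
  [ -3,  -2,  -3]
Row operations:
R2 → R2 - (3/2)·R1
R3 → R3 + (3/2)·R1
R3 → R3 + (1/3)·R2

Resulting echelon form:
REF = 
  [  2,   2,   2]
  [  0,  -3,  -6]
  [  0,   0,  -2]

Rank = 3 (number of non-zero pivot rows).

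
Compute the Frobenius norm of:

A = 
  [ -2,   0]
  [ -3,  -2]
||A||_F = 4.123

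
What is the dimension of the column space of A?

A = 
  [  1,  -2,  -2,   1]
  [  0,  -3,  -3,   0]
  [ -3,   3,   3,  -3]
Row reduce:
R3 → R3 + (3)·R1
R3 → R3 - (1)·R2
REF = 
  [  1,  -2,  -2,   1]
  [  0,  -3,  -3,   0]
  [  0,   0,   0,   0]
Pivot columns: 1, 2 → 2 pivots.
dim(Col(A)) = number of pivot columns = 2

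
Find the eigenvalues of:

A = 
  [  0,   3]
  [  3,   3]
λ = (3 + 3√5)/2, (3 - 3√5)/2  (≈ 4.854, -1.854)

tr(A) = 3, det(A) = -9
Characteristic polynomial: λ² - tr(A)λ + det(A) = λ² - 3λ - 9
λ² - 3λ - 9 = 0  ⇒  λ = (3 ± √((-3)² - 4·(-9)))/2 = (3 ± √(45))/2
  = (3 + 3√5)/2,  (3 - 3√5)/2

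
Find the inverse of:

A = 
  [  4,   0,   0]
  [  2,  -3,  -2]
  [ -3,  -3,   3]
det(A) = (4)·((-3)(3) - (-2)(-3)) - (0)·((2)(3) - (-2)(-3)) + (0)·((2)(-3) - (-3)(-3))
  = (4)(-15) - (0)(0) + (0)(-15)
  = -60
det(A) = -60 ≠ 0, so A is invertible.

Cofactors Cᵢⱼ = (-1)ⁱ⁺ʲ·Mᵢⱼ:
C = 
  [-15,   0, -15]
  [  0,  12,  12]
  [  0,   8, -12]

adj(A) = Cᵀ:
adj(A) = 
  [-15,   0,   0]
  [  0,  12,   8]
  [-15,  12, -12]

A⁻¹ = (-1/60) · adj(A):
A⁻¹ = 
  [  1/4,     0,     0]
  [    0,  -1/5, -2/15]
  [  1/4,  -1/5,   1/5]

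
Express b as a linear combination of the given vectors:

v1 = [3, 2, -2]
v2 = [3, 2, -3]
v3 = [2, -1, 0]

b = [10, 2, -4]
c1 = 2, c2 = 0, c3 = 2

b = 2·v1 + 0·v2 + 2·v3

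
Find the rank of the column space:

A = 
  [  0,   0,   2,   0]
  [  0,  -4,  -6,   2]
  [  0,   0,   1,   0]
Row reduce:
Swap R1 ↔ R2
R3 → R3 - (1/2)·R2
REF = 
  [  0,  -4,  -6,   2]
  [  0,   0,   2,   0]
  [  0,   0,   0,   0]
Pivot columns: 2, 3 → 2 pivots.
dim(Col(A)) = number of pivot columns = 2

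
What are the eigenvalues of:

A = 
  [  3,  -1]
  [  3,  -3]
tr(A) = 0, det(A) = -6
Characteristic polynomial: λ² - tr(A)λ + det(A) = λ² - 6
λ² - 6 = 0  ⇒  λ = (0 ± √((0)² - 4·(-6)))/2 = (0 ± √(24))/2
  = √6,  -√6

λ = √6, -√6  (≈ 2.449, -2.449)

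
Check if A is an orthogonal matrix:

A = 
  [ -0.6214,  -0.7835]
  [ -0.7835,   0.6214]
Yes

AᵀA = 
  [  1,   0]
  [  0,   1]
≈ I (equal to I up to the 4-dp rounding of the entries)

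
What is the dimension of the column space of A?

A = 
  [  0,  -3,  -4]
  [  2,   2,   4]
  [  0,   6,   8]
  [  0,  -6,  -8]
Row reduce:
Swap R1 ↔ R2
R3 → R3 + (2)·R2
R4 → R4 - (2)·R2
REF = 
  [  2,   2,   4]
  [  0,  -3,  -4]
  [  0,   0,   0]
  [  0,   0,   0]
Pivot columns: 1, 2 → 2 pivots.
dim(Col(A)) = number of pivot columns = 2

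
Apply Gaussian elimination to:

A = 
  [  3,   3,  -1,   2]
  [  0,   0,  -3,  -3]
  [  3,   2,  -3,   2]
Row operations:
R3 → R3 - (1)·R1
Swap R2 ↔ R3

Resulting echelon form:
REF = 
  [  3,   3,  -1,   2]
  [  0,  -1,  -2,   0]
  [  0,   0,  -3,  -3]

Rank = 3 (number of non-zero pivot rows).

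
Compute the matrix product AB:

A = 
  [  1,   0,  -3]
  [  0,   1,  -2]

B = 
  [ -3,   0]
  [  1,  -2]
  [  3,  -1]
AB = 
  [-12,   3]
  [ -5,   0]

A is 2×3 and B is 3×2, so AB is 2×2. Each entry is (row of A)·(column of B):
AB[1,1] = (1)(-3) + (0)(1) + (-3)(3) = -12
AB[1,2] = (1)(0) + (0)(-2) + (-3)(-1) = 3
AB[2,1] = (0)(-3) + (1)(1) + (-2)(3) = -5
AB[2,2] = (0)(0) + (1)(-2) + (-2)(-1) = 0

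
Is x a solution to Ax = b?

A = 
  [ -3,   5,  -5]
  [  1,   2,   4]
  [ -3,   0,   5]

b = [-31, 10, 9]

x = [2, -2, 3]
Yes

Ax = [-31, 10, 9] = b ✓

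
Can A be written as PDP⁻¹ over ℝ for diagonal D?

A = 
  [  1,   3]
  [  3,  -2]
Yes

tr(A) = -1, det(A) = -11
Characteristic polynomial: λ² - tr(A)λ + det(A) = λ² + λ - 11
λ² + λ - 11 = 0  ⇒  λ = (-1 ± √((1)² - 4·(-11)))/2 = (-1 ± √(45))/2
  = (-1 + 3√5)/2,  (-1 - 3√5)/2
Eigenvalues: (-1 + 3√5)/2, (-1 - 3√5)/2  (≈ 2.854, -3.854)
The two irrational eigenvalues are distinct (simple), so each has alg. mult. = geom. mult. = 1.
Sum of geometric multiplicities equals n, so A has n independent eigenvectors.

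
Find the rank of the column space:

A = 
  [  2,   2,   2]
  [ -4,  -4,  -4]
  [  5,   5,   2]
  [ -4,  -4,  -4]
dim(Col(A)) = 2

Row reduce:
R2 → R2 + (2)·R1
R3 → R3 - (5/2)·R1
R4 → R4 + (2)·R1
Swap R2 ↔ R3
REF = 
  [  2,   2,   2]
  [  0,   0,  -3]
  [  0,   0,   0]
  [  0,   0,   0]
Pivot columns: 1, 3 → 2 pivots.
dim(Col(A)) = number of pivot columns = 2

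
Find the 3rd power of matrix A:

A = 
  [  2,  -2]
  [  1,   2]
A² = A·A:
A²[1,1] = (2)(2) + (-2)(1) = 2
A²[1,2] = (2)(-2) + (-2)(2) = -8
A²[2,1] = (1)(2) + (2)(1) = 4
A²[2,2] = (1)(-2) + (2)(2) = 2
A² = 
  [  2,  -8]
  [  4,   2]

A^3 = A^2·A:
A^3[1,1] = (2)(2) + (-8)(1) = -4
A^3[1,2] = (2)(-2) + (-8)(2) = -20
A^3[2,1] = (4)(2) + (2)(1) = 10
A^3[2,2] = (4)(-2) + (2)(2) = -4
A^3 = 
  [ -4, -20]
  [ 10,  -4]

Therefore
A^3 = 
  [ -4, -20]
  [ 10,  -4]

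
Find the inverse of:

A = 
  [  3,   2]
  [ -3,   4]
det(A) = (3)(4) - (2)(-3) = 18
For a 2×2 matrix, A⁻¹ = (1/det(A)) · [[d, -b], [-c, a]]
    = (1/18) · [[4, -2], [3, 3]]

A⁻¹ = 
  [ 2/9, -1/9]
  [ 1/6,  1/6]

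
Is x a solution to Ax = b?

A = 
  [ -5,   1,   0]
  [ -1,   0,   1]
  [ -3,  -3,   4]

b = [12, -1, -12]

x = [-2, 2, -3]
Yes

Ax = [12, -1, -12] = b ✓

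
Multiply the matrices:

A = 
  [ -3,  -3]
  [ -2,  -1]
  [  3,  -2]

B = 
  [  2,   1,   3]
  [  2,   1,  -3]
AB = 
  [-12,  -6,   0]
  [ -6,  -3,  -3]
  [  2,   1,  15]

A is 3×2 and B is 2×3, so AB is 3×3. Each entry is (row of A)·(column of B):
AB[1,1] = (-3)(2) + (-3)(2) = -12
AB[1,2] = (-3)(1) + (-3)(1) = -6
AB[1,3] = (-3)(3) + (-3)(-3) = 0
AB[2,1] = (-2)(2) + (-1)(2) = -6
AB[2,2] = (-2)(1) + (-1)(1) = -3
AB[2,3] = (-2)(3) + (-1)(-3) = -3
AB[3,1] = (3)(2) + (-2)(2) = 2
AB[3,2] = (3)(1) + (-2)(1) = 1
AB[3,3] = (3)(3) + (-2)(-3) = 15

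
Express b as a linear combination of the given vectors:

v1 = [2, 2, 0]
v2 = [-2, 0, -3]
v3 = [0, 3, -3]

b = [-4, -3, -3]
c1 = 0, c2 = 2, c3 = -1

b = 0·v1 + 2·v2 + -1·v3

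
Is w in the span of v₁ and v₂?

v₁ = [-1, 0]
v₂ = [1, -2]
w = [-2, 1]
Yes

Form the augmented matrix and row-reduce:
[v₁|v₂|w] = 
  [ -1,   1,  -2]
  [  0,  -2,   1]
(already in echelon form — no row operations needed)

No row of the form [0 0 | nonzero], so the system is consistent. Back-substitution gives c₁ = 3/2, c₂ = -1/2: w = (3/2)·v₁ + (-1/2)·v₂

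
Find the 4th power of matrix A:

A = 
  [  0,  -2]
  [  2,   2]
A² = A·A:
A²[1,1] = (0)(0) + (-2)(2) = -4
A²[1,2] = (0)(-2) + (-2)(2) = -4
A²[2,1] = (2)(0) + (2)(2) = 4
A²[2,2] = (2)(-2) + (2)(2) = 0
A² = 
  [ -4,  -4]
  [  4,   0]

A^3 = A^2·A:
A^3[1,1] = (-4)(0) + (-4)(2) = -8
A^3[1,2] = (-4)(-2) + (-4)(2) = 0
A^3[2,1] = (4)(0) + (0)(2) = 0
A^3[2,2] = (4)(-2) + (0)(2) = -8
A^3 = 
  [ -8,   0]
  [  0,  -8]

A^4 = A^3·A:
A^4[1,1] = (-8)(0) + (0)(2) = 0
A^4[1,2] = (-8)(-2) + (0)(2) = 16
A^4[2,1] = (0)(0) + (-8)(2) = -16
A^4[2,2] = (0)(-2) + (-8)(2) = -16
A^4 = 
  [  0,  16]
  [-16, -16]

Therefore
A^4 = 
  [  0,  16]
  [-16, -16]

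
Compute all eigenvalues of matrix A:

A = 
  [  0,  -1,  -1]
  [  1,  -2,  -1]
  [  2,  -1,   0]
λ = -1, (-1 + i√3)/2, (-1 - i√3)/2  (≈ -1, -0.5 + 0.866i, -0.5 - 0.866i)

Characteristic polynomial: det(λI - A) = λ³ + 2λ² + 2λ + 1
Testing integer divisors of the constant term: p(-1) = 0, so (λ + 1) is a factor:
p(λ) = (λ + 1)(λ² + λ + 1)
λ² + λ + 1 = 0  ⇒  λ = (-1 ± √((1)² - 4·(1)))/2 = (-1 ± √(-3))/2
  = (-1 + i√3)/2,  (-1 - i√3)/2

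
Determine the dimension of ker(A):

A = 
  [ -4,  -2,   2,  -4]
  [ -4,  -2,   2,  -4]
nullity(A) = 3

Row reduce:
R2 → R2 - (1)·R1
REF = 
  [ -4,  -2,   2,  -4]
  [  0,   0,   0,   0]
Pivot columns: 1 → 1 pivot.
rank(A) = 1, so nullity(A) = 4 - 1 = 3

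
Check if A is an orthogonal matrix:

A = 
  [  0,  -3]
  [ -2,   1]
No

AᵀA = 
  [  4,  -2]
  [ -2,  10]
≠ I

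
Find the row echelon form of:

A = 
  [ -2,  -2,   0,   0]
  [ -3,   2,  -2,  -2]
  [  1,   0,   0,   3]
Row operations:
R2 → R2 - (3/2)·R1
R3 → R3 + (1/2)·R1
R3 → R3 + (1/5)·R2

Resulting echelon form:
REF = 
  [  -2,   -2,    0,    0]
  [   0,    5,   -2,   -2]
  [   0,    0, -2/5, 13/5]

Rank = 3 (number of non-zero pivot rows).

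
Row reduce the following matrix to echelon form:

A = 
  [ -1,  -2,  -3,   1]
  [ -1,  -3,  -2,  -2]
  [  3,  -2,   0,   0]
Row operations:
R2 → R2 - (1)·R1
R3 → R3 + (3)·R1
R3 → R3 - (8)·R2

Resulting echelon form:
REF = 
  [ -1,  -2,  -3,   1]
  [  0,  -1,   1,  -3]
  [  0,   0, -17,  27]

Rank = 3 (number of non-zero pivot rows).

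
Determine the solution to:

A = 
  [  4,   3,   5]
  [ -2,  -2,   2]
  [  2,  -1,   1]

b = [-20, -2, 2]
Row reduce the augmented matrix [A|b]:
R2 → R2 + (1/2)·R1
R3 → R3 - (1/2)·R1
R3 → R3 - (5)·R2
REF = 
  [   4,    3,    5,  -20]
  [   0, -1/2,  9/2,  -12]
  [   0,    0,  -24,   72]

Back-substitution:
x₃ = 72 / (-24) = -3
x₂ = (-12 - (9/2)(-3)) / (-1/2) = -3
x₁ = (-20 - (3)(-3) - (5)(-3)) / 4 = 1

x = [1, -3, -3]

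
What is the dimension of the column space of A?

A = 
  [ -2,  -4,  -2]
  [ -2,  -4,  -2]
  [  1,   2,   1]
dim(Col(A)) = 1

Row reduce:
R2 → R2 - (1)·R1
R3 → R3 + (1/2)·R1
REF = 
  [ -2,  -4,  -2]
  [  0,   0,   0]
  [  0,   0,   0]
Pivot columns: 1 → 1 pivot.
dim(Col(A)) = number of pivot columns = 1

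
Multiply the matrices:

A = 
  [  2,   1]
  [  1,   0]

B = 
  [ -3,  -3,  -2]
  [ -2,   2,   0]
A is 2×2 and B is 2×3, so AB is 2×3. Each entry is (row of A)·(column of B):
AB[1,1] = (2)(-3) + (1)(-2) = -8
AB[1,2] = (2)(-3) + (1)(2) = -4
AB[1,3] = (2)(-2) + (1)(0) = -4
AB[2,1] = (1)(-3) + (0)(-2) = -3
AB[2,2] = (1)(-3) + (0)(2) = -3
AB[2,3] = (1)(-2) + (0)(0) = -2

AB = 
  [ -8,  -4,  -4]
  [ -3,  -3,  -2]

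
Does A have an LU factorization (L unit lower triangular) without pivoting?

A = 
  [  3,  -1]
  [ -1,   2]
Yes.
A[1,1] = 3 ≠ 0, so Gaussian elimination proceeds without a row swap: multiplier ℓ₂₁ = (-1)/(3) = -1/3, and U[2,2] = 2 - (-1/3)(-1) = 5/3.
L = 
  [   1,    0]
  [-1/3,    1]
U = 
  [  3,  -1]
  [  0, 5/3]
Check row 2 of LU: [(-1/3)(3), (-1/3)(-1) + (5/3)] = [-1, 2] = row 2 of A ✓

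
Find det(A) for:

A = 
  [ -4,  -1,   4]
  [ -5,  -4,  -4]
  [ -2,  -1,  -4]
Cofactor expansion along row 1:
det(A) = (-4)·((-4)(-4) - (-4)(-1)) - (-1)·((-5)(-4) - (-4)(-2)) + (4)·((-5)(-1) - (-4)(-2))
  = (-4)(12) - (-1)(12) + (4)(-3)
  = -48

det(A) = -48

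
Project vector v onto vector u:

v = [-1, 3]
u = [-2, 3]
proj_u(v) = [-22/13, 33/13]

v·u = (-1)(-2) + (3)(3) = 11
u·u = (-2)² + (3)² = 13
proj_u(v) = (v·u / u·u) × u = (11/13) × u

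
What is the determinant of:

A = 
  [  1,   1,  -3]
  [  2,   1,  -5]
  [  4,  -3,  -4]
-1

Cofactor expansion along row 1:
det(A) = (1)·((1)(-4) - (-5)(-3)) - (1)·((2)(-4) - (-5)(4)) + (-3)·((2)(-3) - (1)(4))
  = (1)(-19) - (1)(12) + (-3)(-10)
  = -1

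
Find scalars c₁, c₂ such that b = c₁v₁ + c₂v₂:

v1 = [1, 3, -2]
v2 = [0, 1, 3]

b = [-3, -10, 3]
c1 = -3, c2 = -1

b = -3·v1 + -1·v2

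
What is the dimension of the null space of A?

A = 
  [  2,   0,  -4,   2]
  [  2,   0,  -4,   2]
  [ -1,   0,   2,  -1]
nullity(A) = 3

Row reduce:
R2 → R2 - (1)·R1
R3 → R3 + (1/2)·R1
REF = 
  [  2,   0,  -4,   2]
  [  0,   0,   0,   0]
  [  0,   0,   0,   0]
Pivot columns: 1 → 1 pivot.
rank(A) = 1, so nullity(A) = 4 - 1 = 3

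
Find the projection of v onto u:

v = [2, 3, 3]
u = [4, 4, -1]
v·u = (2)(4) + (3)(4) + (3)(-1) = 17
u·u = (4)² + (4)² + (-1)² = 33
proj_u(v) = (v·u / u·u) × u = (17/33) × u

proj_u(v) = [68/33, 68/33, -17/33]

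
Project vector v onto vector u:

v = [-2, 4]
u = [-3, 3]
v·u = (-2)(-3) + (4)(3) = 18
u·u = (-3)² + (3)² = 18
proj_u(v) = (v·u / u·u) × u = (18/18) × u = (1) × u

proj_u(v) = [-3, 3]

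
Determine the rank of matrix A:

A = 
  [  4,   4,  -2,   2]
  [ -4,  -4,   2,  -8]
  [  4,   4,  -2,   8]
rank(A) = 2

Row reduce:
R2 → R2 + (1)·R1
R3 → R3 - (1)·R1
R3 → R3 + (1)·R2
REF = 
  [  4,   4,  -2,   2]
  [  0,   0,   0,  -6]
  [  0,   0,   0,   0]
Pivot columns: 1, 4 → 2 pivots.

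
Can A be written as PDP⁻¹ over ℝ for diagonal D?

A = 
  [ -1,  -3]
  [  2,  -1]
No

tr(A) = -2, det(A) = 7
Characteristic polynomial: λ² - tr(A)λ + det(A) = λ² + 2λ + 7
λ² + 2λ + 7 = 0  ⇒  λ = (-2 ± √((2)² - 4·(7)))/2 = (-2 ± √(-24))/2
  = -1 + i√6,  -1 - i√6
Eigenvalues: -1 + i√6, -1 - i√6  (≈ -1 + 2.449i, -1 - 2.449i)
Has complex eigenvalues (not diagonalizable over ℝ).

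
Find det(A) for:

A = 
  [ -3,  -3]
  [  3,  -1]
For a 2×2 matrix, det = ad - bc = (-3)(-1) - (-3)(3) = 12

det(A) = 12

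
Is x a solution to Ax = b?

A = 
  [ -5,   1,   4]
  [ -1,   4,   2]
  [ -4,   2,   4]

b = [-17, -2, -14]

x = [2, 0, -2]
No

Ax = [-18, -6, -16] ≠ b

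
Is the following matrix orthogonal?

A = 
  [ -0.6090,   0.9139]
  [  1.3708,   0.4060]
No

AᵀA = 
  [  2.2500,   0]
  [  0,   1]
≠ I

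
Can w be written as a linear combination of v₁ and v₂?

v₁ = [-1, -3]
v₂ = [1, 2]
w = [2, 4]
Yes

Form the augmented matrix and row-reduce:
[v₁|v₂|w] = 
  [ -1,   1,   2]
  [ -3,   2,   4]
R2 → R2 - (3)·R1
REF = 
  [ -1,   1,   2]
  [  0,  -1,  -2]

No row of the form [0 0 | nonzero], so the system is consistent. Back-substitution gives c₁ = 0, c₂ = 2: w = (0)·v₁ + (2)·v₂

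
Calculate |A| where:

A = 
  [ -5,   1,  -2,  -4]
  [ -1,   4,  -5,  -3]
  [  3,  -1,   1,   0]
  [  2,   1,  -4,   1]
158

Cofactor expansion along row 1: det(A) = a₁₁M₁₁ - a₁₂M₁₂ + a₁₃M₁₃ - a₁₄M₁₄

M₁₁ = det[[4, -5, -3]; [-1, 1, 0]; [1, -4, 1]]
  = (4)·((1)(1) - (0)(-4)) - (-5)·((-1)(1) - (0)(1)) + (-3)·((-1)(-4) - (1)(1))
  = (4)(1) - (-5)(-1) + (-3)(3)
  = -10
M₁₂ = det[[-1, -5, -3]; [3, 1, 0]; [2, -4, 1]]
  = (-1)·((1)(1) - (0)(-4)) - (-5)·((3)(1) - (0)(2)) + (-3)·((3)(-4) - (1)(2))
  = (-1)(1) - (-5)(3) + (-3)(-14)
  = 56
M₁₃ = det[[-1, 4, -3]; [3, -1, 0]; [2, 1, 1]]
  = (-1)·((-1)(1) - (0)(1)) - (4)·((3)(1) - (0)(2)) + (-3)·((3)(1) - (-1)(2))
  = (-1)(-1) - (4)(3) + (-3)(5)
  = -26
M₁₄ = det[[-1, 4, -5]; [3, -1, 1]; [2, 1, -4]]
  = (-1)·((-1)(-4) - (1)(1)) - (4)·((3)(-4) - (1)(2)) + (-5)·((3)(1) - (-1)(2))
  = (-1)(3) - (4)(-14) + (-5)(5)
  = 28

det(A) = (-5)(-10) - (1)(56) + (-2)(-26) - (-4)(28) = 158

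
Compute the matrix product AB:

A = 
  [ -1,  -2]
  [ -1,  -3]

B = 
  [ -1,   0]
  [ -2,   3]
A is 2×2 and B is 2×2, so AB is 2×2. Each entry is (row of A)·(column of B):
AB[1,1] = (-1)(-1) + (-2)(-2) = 5
AB[1,2] = (-1)(0) + (-2)(3) = -6
AB[2,1] = (-1)(-1) + (-3)(-2) = 7
AB[2,2] = (-1)(0) + (-3)(3) = -9

AB = 
  [  5,  -6]
  [  7,  -9]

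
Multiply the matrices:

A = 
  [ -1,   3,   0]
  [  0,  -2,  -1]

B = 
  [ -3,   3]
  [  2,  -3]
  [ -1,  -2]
AB = 
  [  9, -12]
  [ -3,   8]

A is 2×3 and B is 3×2, so AB is 2×2. Each entry is (row of A)·(column of B):
AB[1,1] = (-1)(-3) + (3)(2) + (0)(-1) = 9
AB[1,2] = (-1)(3) + (3)(-3) + (0)(-2) = -12
AB[2,1] = (0)(-3) + (-2)(2) + (-1)(-1) = -3
AB[2,2] = (0)(3) + (-2)(-3) + (-1)(-2) = 8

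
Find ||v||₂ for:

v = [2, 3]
3.606

||v||₂ = √((2)² + (3)²) = √13 = 3.606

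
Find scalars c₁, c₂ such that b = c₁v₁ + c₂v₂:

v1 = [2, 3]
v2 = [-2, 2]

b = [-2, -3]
c1 = -1, c2 = 0

b = -1·v1 + 0·v2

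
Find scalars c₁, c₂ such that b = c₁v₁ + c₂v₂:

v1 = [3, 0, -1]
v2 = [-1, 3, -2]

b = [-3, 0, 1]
c1 = -1, c2 = 0

b = -1·v1 + 0·v2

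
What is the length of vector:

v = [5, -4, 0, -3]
7.071

||v||₂ = √((5)² + (-4)² + (0)² + (-3)²) = √50 = 7.071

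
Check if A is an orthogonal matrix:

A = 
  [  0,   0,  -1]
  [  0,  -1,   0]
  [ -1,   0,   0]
Yes

AᵀA = 
  [  1,   0,   0]
  [  0,   1,   0]
  [  0,   0,   1]
= I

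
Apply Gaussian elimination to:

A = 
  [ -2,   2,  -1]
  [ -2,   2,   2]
Row operations:
R2 → R2 - (1)·R1

Resulting echelon form:
REF = 
  [ -2,   2,  -1]
  [  0,   0,   3]

Rank = 2 (number of non-zero pivot rows).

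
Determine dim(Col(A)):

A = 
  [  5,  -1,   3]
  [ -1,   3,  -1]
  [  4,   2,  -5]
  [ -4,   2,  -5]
Row reduce:
R2 → R2 + (1/5)·R1
R3 → R3 - (4/5)·R1
R4 → R4 + (4/5)·R1
R3 → R3 - (1)·R2
R4 → R4 - (3/7)·R2
R4 → R4 - (17/49)·R3
REF = 
  [   5,   -1,    3]
  [   0, 14/5, -2/5]
  [   0,    0,   -7]
  [   0,    0,    0]
Pivot columns: 1, 2, 3 → 3 pivots.
dim(Col(A)) = number of pivot columns = 3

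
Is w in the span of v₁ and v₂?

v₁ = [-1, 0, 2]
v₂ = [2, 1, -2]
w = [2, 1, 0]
No

Form the augmented matrix and row-reduce:
[v₁|v₂|w] = 
  [ -1,   2,   2]
  [  0,   1,   1]
  [  2,  -2,   0]
R3 → R3 + (2)·R1
R3 → R3 - (2)·R2
REF = 
  [ -1,   2,   2]
  [  0,   1,   1]
  [  0,   0,   2]

Row 3 reads [0 0 | 2], i.e. 0 = 2, so the system is inconsistent and w ∉ span{v₁, v₂}.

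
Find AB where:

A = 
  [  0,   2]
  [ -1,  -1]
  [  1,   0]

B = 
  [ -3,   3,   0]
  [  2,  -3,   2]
A is 3×2 and B is 2×3, so AB is 3×3. Each entry is (row of A)·(column of B):
AB[1,1] = (0)(-3) + (2)(2) = 4
AB[1,2] = (0)(3) + (2)(-3) = -6
AB[1,3] = (0)(0) + (2)(2) = 4
AB[2,1] = (-1)(-3) + (-1)(2) = 1
AB[2,2] = (-1)(3) + (-1)(-3) = 0
AB[2,3] = (-1)(0) + (-1)(2) = -2
AB[3,1] = (1)(-3) + (0)(2) = -3
AB[3,2] = (1)(3) + (0)(-3) = 3
AB[3,3] = (1)(0) + (0)(2) = 0

AB = 
  [  4,  -6,   4]
  [  1,   0,  -2]
  [ -3,   3,   0]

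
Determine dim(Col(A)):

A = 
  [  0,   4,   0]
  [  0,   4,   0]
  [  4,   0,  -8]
dim(Col(A)) = 2

Row reduce:
Swap R1 ↔ R3
R3 → R3 - (1)·R2
REF = 
  [  4,   0,  -8]
  [  0,   4,   0]
  [  0,   0,   0]
Pivot columns: 1, 2 → 2 pivots.
dim(Col(A)) = number of pivot columns = 2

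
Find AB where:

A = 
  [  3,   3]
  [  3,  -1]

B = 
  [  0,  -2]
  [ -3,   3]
AB = 
  [ -9,   3]
  [  3,  -9]

A is 2×2 and B is 2×2, so AB is 2×2. Each entry is (row of A)·(column of B):
AB[1,1] = (3)(0) + (3)(-3) = -9
AB[1,2] = (3)(-2) + (3)(3) = 3
AB[2,1] = (3)(0) + (-1)(-3) = 3
AB[2,2] = (3)(-2) + (-1)(3) = -9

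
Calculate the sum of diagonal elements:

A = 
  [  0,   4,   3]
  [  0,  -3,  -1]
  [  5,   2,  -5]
-8

tr(A) = 0 + -3 + -5 = -8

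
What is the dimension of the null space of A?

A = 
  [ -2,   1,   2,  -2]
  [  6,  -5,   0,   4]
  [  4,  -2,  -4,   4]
nullity(A) = 2

Row reduce:
R2 → R2 + (3)·R1
R3 → R3 + (2)·R1
REF = 
  [ -2,   1,   2,  -2]
  [  0,  -2,   6,  -2]
  [  0,   0,   0,   0]
Pivot columns: 1, 2 → 2 pivots.
rank(A) = 2, so nullity(A) = 4 - 2 = 2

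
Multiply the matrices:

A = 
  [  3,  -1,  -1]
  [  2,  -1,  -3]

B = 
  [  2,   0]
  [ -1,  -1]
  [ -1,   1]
AB = 
  [  8,   0]
  [  8,  -2]

A is 2×3 and B is 3×2, so AB is 2×2. Each entry is (row of A)·(column of B):
AB[1,1] = (3)(2) + (-1)(-1) + (-1)(-1) = 8
AB[1,2] = (3)(0) + (-1)(-1) + (-1)(1) = 0
AB[2,1] = (2)(2) + (-1)(-1) + (-3)(-1) = 8
AB[2,2] = (2)(0) + (-1)(-1) + (-3)(1) = -2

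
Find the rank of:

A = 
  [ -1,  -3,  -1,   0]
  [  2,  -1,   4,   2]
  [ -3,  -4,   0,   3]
Row reduce:
R2 → R2 + (2)·R1
R3 → R3 - (3)·R1
R3 → R3 + (5/7)·R2
REF = 
  [  -1,   -3,   -1,    0]
  [   0,   -7,    2,    2]
  [   0,    0, 31/7, 31/7]
Pivot columns: 1, 2, 3 → 3 pivots.

rank(A) = 3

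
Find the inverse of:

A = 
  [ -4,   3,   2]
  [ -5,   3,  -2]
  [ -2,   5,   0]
det(A) = (-4)·((3)(0) - (-2)(5)) - (3)·((-5)(0) - (-2)(-2)) + (2)·((-5)(5) - (3)(-2))
  = (-4)(10) - (3)(-4) + (2)(-19)
  = -66
det(A) = -66 ≠ 0, so A is invertible.

Cofactors Cᵢⱼ = (-1)ⁱ⁺ʲ·Mᵢⱼ:
C = 
  [ 10,   4, -19]
  [ 10,   4,  14]
  [-12, -18,   3]

adj(A) = Cᵀ:
adj(A) = 
  [ 10,  10, -12]
  [  4,   4, -18]
  [-19,  14,   3]

A⁻¹ = (-1/66) · adj(A):
A⁻¹ = 
  [-5/33, -5/33,  2/11]
  [-2/33, -2/33,  3/11]
  [19/66, -7/33, -1/22]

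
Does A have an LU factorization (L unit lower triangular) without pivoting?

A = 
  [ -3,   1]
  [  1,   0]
Yes.
A[1,1] = -3 ≠ 0, so Gaussian elimination proceeds without a row swap: multiplier ℓ₂₁ = (1)/(-3) = -1/3, and U[2,2] = 0 - (-1/3)(1) = 1/3.
L = 
  [   1,    0]
  [-1/3,    1]
U = 
  [ -3,   1]
  [  0, 1/3]
Check row 2 of LU: [(-1/3)(-3), (-1/3)(1) + (1/3)] = [1, 0] = row 2 of A ✓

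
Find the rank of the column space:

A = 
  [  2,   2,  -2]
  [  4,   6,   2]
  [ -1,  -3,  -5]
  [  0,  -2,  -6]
dim(Col(A)) = 2

Row reduce:
R2 → R2 - (2)·R1
R3 → R3 + (1/2)·R1
R3 → R3 + (1)·R2
R4 → R4 + (1)·R2
REF = 
  [  2,   2,  -2]
  [  0,   2,   6]
  [  0,   0,   0]
  [  0,   0,   0]
Pivot columns: 1, 2 → 2 pivots.
dim(Col(A)) = number of pivot columns = 2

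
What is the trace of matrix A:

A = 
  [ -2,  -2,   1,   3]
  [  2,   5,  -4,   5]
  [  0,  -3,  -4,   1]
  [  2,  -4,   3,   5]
4

tr(A) = -2 + 5 + -4 + 5 = 4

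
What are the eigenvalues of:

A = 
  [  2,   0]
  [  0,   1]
λ = 2, 1

tr(A) = 3, det(A) = 2
Characteristic polynomial: λ² - tr(A)λ + det(A) = λ² - 3λ + 2
λ² - 3λ + 2 = (λ - 1)(λ - 2)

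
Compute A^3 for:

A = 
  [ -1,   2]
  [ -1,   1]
A^3 = 
  [  1,  -2]
  [  1,  -1]

A² = A·A:
A²[1,1] = (-1)(-1) + (2)(-1) = -1
A²[1,2] = (-1)(2) + (2)(1) = 0
A²[2,1] = (-1)(-1) + (1)(-1) = 0
A²[2,2] = (-1)(2) + (1)(1) = -1
A² = 
  [ -1,   0]
  [  0,  -1]

A^3 = A^2·A:
A^3[1,1] = (-1)(-1) + (0)(-1) = 1
A^3[1,2] = (-1)(2) + (0)(1) = -2
A^3[2,1] = (0)(-1) + (-1)(-1) = 1
A^3[2,2] = (0)(2) + (-1)(1) = -1
A^3 = 
  [  1,  -2]
  [  1,  -1]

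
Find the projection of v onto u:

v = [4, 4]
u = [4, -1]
proj_u(v) = [48/17, -12/17]

v·u = (4)(4) + (4)(-1) = 12
u·u = (4)² + (-1)² = 17
proj_u(v) = (v·u / u·u) × u = (12/17) × u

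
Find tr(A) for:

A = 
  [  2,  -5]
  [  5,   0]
2

tr(A) = 2 + 0 = 2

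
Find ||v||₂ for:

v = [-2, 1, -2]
3

||v||₂ = √((-2)² + (1)² + (-2)²) = √9 = 3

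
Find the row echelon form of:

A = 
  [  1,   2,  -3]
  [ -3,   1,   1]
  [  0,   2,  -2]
Row operations:
R2 → R2 + (3)·R1
R3 → R3 - (2/7)·R2

Resulting echelon form:
REF = 
  [  1,   2,  -3]
  [  0,   7,  -8]
  [  0,   0, 2/7]

Rank = 3 (number of non-zero pivot rows).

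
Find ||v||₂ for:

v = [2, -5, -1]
5.477

||v||₂ = √((2)² + (-5)² + (-1)²) = √30 = 5.477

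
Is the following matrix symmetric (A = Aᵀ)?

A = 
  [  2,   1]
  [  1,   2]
Yes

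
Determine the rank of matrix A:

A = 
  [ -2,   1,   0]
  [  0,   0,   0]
rank(A) = 1

Row reduce:
(no row operations needed)
REF = 
  [ -2,   1,   0]
  [  0,   0,   0]
Pivot columns: 1 → 1 pivot.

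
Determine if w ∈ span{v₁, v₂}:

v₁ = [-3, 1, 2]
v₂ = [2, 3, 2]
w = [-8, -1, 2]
Yes

Form the augmented matrix and row-reduce:
[v₁|v₂|w] = 
  [ -3,   2,  -8]
  [  1,   3,  -1]
  [  2,   2,   2]
R2 → R2 + (1/3)·R1
R3 → R3 + (2/3)·R1
R3 → R3 - (10/11)·R2
REF = 
  [   -3,     2,    -8]
  [    0,  11/3, -11/3]
  [    0,     0,     0]

No row of the form [0 0 | nonzero], so the system is consistent. Back-substitution gives c₁ = 2, c₂ = -1: w = (2)·v₁ + (-1)·v₂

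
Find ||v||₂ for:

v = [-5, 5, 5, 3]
9.165

||v||₂ = √((-5)² + (5)² + (5)² + (3)²) = √84 = 9.165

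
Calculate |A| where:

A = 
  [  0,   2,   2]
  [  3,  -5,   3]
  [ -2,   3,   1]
Cofactor expansion along row 1:
det(A) = (0)·((-5)(1) - (3)(3)) - (2)·((3)(1) - (3)(-2)) + (2)·((3)(3) - (-5)(-2))
  = (0)(-14) - (2)(9) + (2)(-1)
  = -20

det(A) = -20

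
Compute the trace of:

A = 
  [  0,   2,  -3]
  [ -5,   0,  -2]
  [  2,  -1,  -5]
-5

tr(A) = 0 + 0 + -5 = -5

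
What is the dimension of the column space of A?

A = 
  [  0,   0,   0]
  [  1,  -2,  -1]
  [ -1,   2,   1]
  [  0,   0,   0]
dim(Col(A)) = 1

Row reduce:
Swap R1 ↔ R2
R3 → R3 + (1)·R1
REF = 
  [  1,  -2,  -1]
  [  0,   0,   0]
  [  0,   0,   0]
  [  0,   0,   0]
Pivot columns: 1 → 1 pivot.
dim(Col(A)) = number of pivot columns = 1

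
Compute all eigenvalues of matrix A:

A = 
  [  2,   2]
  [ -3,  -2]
λ = i√2, -i√2  (≈ 0 + 1.414i, 0 - 1.414i)

tr(A) = 0, det(A) = 2
Characteristic polynomial: λ² - tr(A)λ + det(A) = λ² + 2
λ² + 2 = 0  ⇒  λ = (0 ± √((0)² - 4·(2)))/2 = (0 ± √(-8))/2
  = i√2,  -i√2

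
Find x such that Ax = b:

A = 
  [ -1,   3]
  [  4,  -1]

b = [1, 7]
x = [2, 1]

Row reduce the augmented matrix [A|b]:
R2 → R2 + (4)·R1
REF = 
  [ -1,   3,   1]
  [  0,  11,  11]

Back-substitution:
x₂ = 11 / 11 = 1
x₁ = (1 - (3)(1)) / (-1) = 2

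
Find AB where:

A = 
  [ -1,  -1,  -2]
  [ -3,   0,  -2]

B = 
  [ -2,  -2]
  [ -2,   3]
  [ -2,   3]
AB = 
  [  8,  -7]
  [ 10,   0]

A is 2×3 and B is 3×2, so AB is 2×2. Each entry is (row of A)·(column of B):
AB[1,1] = (-1)(-2) + (-1)(-2) + (-2)(-2) = 8
AB[1,2] = (-1)(-2) + (-1)(3) + (-2)(3) = -7
AB[2,1] = (-3)(-2) + (0)(-2) + (-2)(-2) = 10
AB[2,2] = (-3)(-2) + (0)(3) + (-2)(3) = 0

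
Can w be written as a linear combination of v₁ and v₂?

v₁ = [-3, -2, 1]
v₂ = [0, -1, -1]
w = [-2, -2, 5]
No

Form the augmented matrix and row-reduce:
[v₁|v₂|w] = 
  [ -3,   0,  -2]
  [ -2,  -1,  -2]
  [  1,  -1,   5]
R2 → R2 - (2/3)·R1
R3 → R3 + (1/3)·R1
R3 → R3 - (1)·R2
REF = 
  [  -3,    0,   -2]
  [   0,   -1, -2/3]
  [   0,    0,    5]

Row 3 reads [0 0 | 5], i.e. 0 = 5, so the system is inconsistent and w ∉ span{v₁, v₂}.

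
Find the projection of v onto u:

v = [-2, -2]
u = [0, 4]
v·u = (-2)(0) + (-2)(4) = -8
u·u = (0)² + (4)² = 16
proj_u(v) = (v·u / u·u) × u = (-8/16) × u = (-1/2) × u

proj_u(v) = [0, -2]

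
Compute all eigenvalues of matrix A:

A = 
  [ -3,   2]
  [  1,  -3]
tr(A) = -6, det(A) = 7
Characteristic polynomial: λ² - tr(A)λ + det(A) = λ² + 6λ + 7
λ² + 6λ + 7 = 0  ⇒  λ = (-6 ± √((6)² - 4·(7)))/2 = (-6 ± √(8))/2
  = -3 + √2,  -3 - √2

λ = -3 + √2, -3 - √2  (≈ -1.586, -4.414)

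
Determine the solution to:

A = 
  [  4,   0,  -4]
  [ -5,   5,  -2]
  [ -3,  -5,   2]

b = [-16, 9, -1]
Row reduce the augmented matrix [A|b]:
R2 → R2 + (5/4)·R1
R3 → R3 + (3/4)·R1
R3 → R3 + (1)·R2
REF = 
  [  4,   0,  -4, -16]
  [  0,   5,  -7, -11]
  [  0,   0,  -8, -24]

Back-substitution:
x₃ = (-24) / (-8) = 3
x₂ = (-11 - (-7)(3)) / 5 = 2
x₁ = (-16 - (0)(2) - (-4)(3)) / 4 = -1

x = [-1, 2, 3]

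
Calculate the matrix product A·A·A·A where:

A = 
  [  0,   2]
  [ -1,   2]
A² = A·A:
A²[1,1] = (0)(0) + (2)(-1) = -2
A²[1,2] = (0)(2) + (2)(2) = 4
A²[2,1] = (-1)(0) + (2)(-1) = -2
A²[2,2] = (-1)(2) + (2)(2) = 2
A² = 
  [ -2,   4]
  [ -2,   2]

A^3 = A^2·A:
A^3[1,1] = (-2)(0) + (4)(-1) = -4
A^3[1,2] = (-2)(2) + (4)(2) = 4
A^3[2,1] = (-2)(0) + (2)(-1) = -2
A^3[2,2] = (-2)(2) + (2)(2) = 0
A^3 = 
  [ -4,   4]
  [ -2,   0]

A^4 = A^3·A:
A^4[1,1] = (-4)(0) + (4)(-1) = -4
A^4[1,2] = (-4)(2) + (4)(2) = 0
A^4[2,1] = (-2)(0) + (0)(-1) = 0
A^4[2,2] = (-2)(2) + (0)(2) = -4
A^4 = 
  [ -4,   0]
  [  0,  -4]

Therefore
A^4 = 
  [ -4,   0]
  [  0,  -4]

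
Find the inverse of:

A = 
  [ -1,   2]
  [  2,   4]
det(A) = (-1)(4) - (2)(2) = -8
For a 2×2 matrix, A⁻¹ = (1/det(A)) · [[d, -b], [-c, a]]
    = (-1/8) · [[4, -2], [-2, -1]]

A⁻¹ = 
  [-1/2,  1/4]
  [ 1/4,  1/8]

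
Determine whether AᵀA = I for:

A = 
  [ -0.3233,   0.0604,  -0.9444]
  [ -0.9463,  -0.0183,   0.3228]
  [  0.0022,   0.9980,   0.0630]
Yes

AᵀA = 
  [  1,   0,   0]
  [  0,   1,  -0.0001]
  [  0,  -0.0001,   1.0001]
≈ I (equal to I up to the 4-dp rounding of the entries)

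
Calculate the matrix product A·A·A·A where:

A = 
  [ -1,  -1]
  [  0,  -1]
A² = A·A:
A²[1,1] = (-1)(-1) + (-1)(0) = 1
A²[1,2] = (-1)(-1) + (-1)(-1) = 2
A²[2,1] = (0)(-1) + (-1)(0) = 0
A²[2,2] = (0)(-1) + (-1)(-1) = 1
A² = 
  [  1,   2]
  [  0,   1]

A^3 = A^2·A:
A^3[1,1] = (1)(-1) + (2)(0) = -1
A^3[1,2] = (1)(-1) + (2)(-1) = -3
A^3[2,1] = (0)(-1) + (1)(0) = 0
A^3[2,2] = (0)(-1) + (1)(-1) = -1
A^3 = 
  [ -1,  -3]
  [  0,  -1]

A^4 = A^3·A:
A^4[1,1] = (-1)(-1) + (-3)(0) = 1
A^4[1,2] = (-1)(-1) + (-3)(-1) = 4
A^4[2,1] = (0)(-1) + (-1)(0) = 0
A^4[2,2] = (0)(-1) + (-1)(-1) = 1
A^4 = 
  [  1,   4]
  [  0,   1]

Therefore
A^4 = 
  [  1,   4]
  [  0,   1]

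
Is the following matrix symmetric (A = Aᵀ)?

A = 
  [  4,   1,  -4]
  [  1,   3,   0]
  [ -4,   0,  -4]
Yes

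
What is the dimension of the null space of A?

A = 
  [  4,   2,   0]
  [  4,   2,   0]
nullity(A) = 2

Row reduce:
R2 → R2 - (1)·R1
REF = 
  [  4,   2,   0]
  [  0,   0,   0]
Pivot columns: 1 → 1 pivot.
rank(A) = 1, so nullity(A) = 3 - 1 = 2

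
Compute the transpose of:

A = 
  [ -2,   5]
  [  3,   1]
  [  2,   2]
Aᵀ = 
  [ -2,   3,   2]
  [  5,   1,   2]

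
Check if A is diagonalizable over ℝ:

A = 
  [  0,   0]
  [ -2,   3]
Yes

tr(A) = 3, det(A) = 0
Characteristic polynomial: λ² - tr(A)λ + det(A) = λ² - 3λ
λ² - 3λ = λ(λ - 3)
Eigenvalues: 3, 0
λ=0: alg. mult. = 1, geom. mult. = 2 - rank(A - (0)I) = 2 - 1 = 1
λ=3: alg. mult. = 1, geom. mult. = 2 - rank(A - (3)I) = 2 - 1 = 1
Sum of geometric multiplicities equals n, so A has n independent eigenvectors.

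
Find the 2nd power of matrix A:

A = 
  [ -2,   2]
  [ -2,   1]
A² = A·A:
A²[1,1] = (-2)(-2) + (2)(-2) = 0
A²[1,2] = (-2)(2) + (2)(1) = -2
A²[2,1] = (-2)(-2) + (1)(-2) = 2
A²[2,2] = (-2)(2) + (1)(1) = -3
A² = 
  [  0,  -2]
  [  2,  -3]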